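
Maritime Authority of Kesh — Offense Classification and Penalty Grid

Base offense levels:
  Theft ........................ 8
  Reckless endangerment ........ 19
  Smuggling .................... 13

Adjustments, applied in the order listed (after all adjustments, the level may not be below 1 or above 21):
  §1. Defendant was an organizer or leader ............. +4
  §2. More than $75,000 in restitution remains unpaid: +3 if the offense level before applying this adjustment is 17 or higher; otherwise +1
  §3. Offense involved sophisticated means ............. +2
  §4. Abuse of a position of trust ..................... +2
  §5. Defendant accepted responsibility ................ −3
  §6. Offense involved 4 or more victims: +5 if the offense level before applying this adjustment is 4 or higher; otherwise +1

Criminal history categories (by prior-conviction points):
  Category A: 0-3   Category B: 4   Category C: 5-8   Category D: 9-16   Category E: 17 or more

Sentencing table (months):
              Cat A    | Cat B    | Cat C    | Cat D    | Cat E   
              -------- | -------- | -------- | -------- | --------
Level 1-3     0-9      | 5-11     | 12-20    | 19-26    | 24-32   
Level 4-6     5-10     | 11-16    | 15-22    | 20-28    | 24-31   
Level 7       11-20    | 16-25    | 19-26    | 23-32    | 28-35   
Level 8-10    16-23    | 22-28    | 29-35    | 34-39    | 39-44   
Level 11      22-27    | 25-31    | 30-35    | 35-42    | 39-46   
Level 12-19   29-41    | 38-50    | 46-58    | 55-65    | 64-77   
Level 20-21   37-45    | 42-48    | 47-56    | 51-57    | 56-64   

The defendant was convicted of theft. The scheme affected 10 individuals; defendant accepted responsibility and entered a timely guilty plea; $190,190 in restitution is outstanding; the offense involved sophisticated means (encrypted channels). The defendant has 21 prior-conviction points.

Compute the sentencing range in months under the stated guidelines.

64-77 months

Base offense level for theft: 8.
§2 applies (level before this adjustment is 8 < 17, so +1): 8 + 1 = 9.
§3 applies: 9 + 2 = 11.
§5 applies: 11 − 3 = 8.
§6 applies (level before this adjustment is 8 ≥ 4, so +5): 8 + 5 = 13.
Final offense level: 13.
Criminal history: 21 prior points → Category E (17+).
Level 13 falls in the 12-19 band.
Grid: Level 12-19 × Category E = 64-77 months.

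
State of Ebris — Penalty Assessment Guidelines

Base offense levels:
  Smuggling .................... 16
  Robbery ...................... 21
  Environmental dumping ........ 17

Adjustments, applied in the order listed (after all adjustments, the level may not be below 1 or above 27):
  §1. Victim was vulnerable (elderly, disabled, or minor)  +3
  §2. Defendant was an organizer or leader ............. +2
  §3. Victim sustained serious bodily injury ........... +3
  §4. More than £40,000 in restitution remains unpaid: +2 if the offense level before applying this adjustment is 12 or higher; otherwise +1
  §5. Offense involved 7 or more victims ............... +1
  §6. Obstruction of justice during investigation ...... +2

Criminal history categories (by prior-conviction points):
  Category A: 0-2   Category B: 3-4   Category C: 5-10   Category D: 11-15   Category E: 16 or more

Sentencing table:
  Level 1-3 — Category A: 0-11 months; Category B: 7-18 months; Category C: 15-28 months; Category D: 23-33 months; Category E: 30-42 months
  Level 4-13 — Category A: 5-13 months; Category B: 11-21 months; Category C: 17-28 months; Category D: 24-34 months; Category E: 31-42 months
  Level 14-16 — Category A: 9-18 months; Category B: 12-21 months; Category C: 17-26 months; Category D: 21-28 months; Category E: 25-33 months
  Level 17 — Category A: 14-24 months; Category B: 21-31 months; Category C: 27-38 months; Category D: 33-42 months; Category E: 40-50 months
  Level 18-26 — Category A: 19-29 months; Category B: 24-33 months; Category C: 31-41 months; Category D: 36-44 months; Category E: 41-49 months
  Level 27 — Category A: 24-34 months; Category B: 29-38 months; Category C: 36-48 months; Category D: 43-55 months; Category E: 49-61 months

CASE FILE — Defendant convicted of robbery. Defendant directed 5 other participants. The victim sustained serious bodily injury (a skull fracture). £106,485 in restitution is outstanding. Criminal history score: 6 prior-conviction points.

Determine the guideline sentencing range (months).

Base offense level for robbery: 21.
§2 applies: 21 + 2 = 23.
§3 applies: 23 + 3 = 26.
§4 applies (level before this adjustment is 26 ≥ 12, so +2): 26 + 2 = 28.
§5 does not apply.
Level 28 exceeds the maximum of 27; capped at 27.
Final offense level: 27.
Criminal history: 6 prior points → Category C (5-10).
Level 27 falls in the 27 band.
Grid: Level 27 × Category C = 36-48 months.

36-48 months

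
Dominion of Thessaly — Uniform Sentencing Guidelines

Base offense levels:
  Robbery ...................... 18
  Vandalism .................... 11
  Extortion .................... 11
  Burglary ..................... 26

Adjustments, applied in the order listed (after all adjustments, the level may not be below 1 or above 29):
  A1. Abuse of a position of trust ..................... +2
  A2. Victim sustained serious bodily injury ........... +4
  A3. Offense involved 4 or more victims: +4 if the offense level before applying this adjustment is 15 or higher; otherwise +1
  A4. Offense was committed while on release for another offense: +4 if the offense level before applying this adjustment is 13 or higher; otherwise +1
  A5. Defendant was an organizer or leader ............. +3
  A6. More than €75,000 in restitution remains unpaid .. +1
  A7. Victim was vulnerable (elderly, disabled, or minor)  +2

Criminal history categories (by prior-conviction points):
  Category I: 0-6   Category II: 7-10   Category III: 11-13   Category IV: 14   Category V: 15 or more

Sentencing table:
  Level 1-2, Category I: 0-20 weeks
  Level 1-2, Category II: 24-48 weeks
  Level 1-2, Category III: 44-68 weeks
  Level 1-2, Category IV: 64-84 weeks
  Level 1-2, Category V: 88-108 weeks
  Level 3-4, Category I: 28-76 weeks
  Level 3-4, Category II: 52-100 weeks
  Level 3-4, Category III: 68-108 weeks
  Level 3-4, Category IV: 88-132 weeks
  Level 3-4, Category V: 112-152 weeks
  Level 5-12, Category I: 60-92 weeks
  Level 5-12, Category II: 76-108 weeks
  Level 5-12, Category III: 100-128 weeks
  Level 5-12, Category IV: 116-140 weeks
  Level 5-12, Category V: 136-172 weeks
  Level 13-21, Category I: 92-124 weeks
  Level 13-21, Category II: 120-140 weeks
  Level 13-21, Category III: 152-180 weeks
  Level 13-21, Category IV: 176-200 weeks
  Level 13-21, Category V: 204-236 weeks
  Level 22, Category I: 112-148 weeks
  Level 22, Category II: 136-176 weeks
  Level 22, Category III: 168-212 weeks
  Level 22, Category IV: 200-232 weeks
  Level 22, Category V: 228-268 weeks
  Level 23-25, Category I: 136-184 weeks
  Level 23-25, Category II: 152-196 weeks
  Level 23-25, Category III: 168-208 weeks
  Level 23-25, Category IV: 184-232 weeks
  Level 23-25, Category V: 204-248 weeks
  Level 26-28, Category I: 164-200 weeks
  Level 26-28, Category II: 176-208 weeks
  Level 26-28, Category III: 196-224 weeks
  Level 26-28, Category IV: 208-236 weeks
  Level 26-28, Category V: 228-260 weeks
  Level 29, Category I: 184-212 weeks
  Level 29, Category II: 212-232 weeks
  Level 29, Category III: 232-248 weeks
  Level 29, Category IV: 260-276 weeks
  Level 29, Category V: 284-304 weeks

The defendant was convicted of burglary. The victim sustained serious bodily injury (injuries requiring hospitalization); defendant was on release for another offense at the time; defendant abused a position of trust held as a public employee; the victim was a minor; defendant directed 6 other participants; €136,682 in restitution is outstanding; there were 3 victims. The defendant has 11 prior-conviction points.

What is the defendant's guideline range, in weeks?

Base offense level for burglary: 26.
A1 applies: 26 + 2 = 28.
A2 applies: 28 + 4 = 32.
A3 does not apply.
A4 applies (level before this adjustment is 32 ≥ 13, so +4): 32 + 4 = 36.
A5 applies: 36 + 3 = 39.
A6 applies: 39 + 1 = 40.
A7 applies: 40 + 2 = 42.
Level 42 exceeds the maximum of 29; capped at 29.
Final offense level: 29.
Criminal history: 11 prior points → Category III (11-13).
Level 29 falls in the 29 band.
Grid: Level 29 × Category III = 232-248 weeks.

232-248 weeks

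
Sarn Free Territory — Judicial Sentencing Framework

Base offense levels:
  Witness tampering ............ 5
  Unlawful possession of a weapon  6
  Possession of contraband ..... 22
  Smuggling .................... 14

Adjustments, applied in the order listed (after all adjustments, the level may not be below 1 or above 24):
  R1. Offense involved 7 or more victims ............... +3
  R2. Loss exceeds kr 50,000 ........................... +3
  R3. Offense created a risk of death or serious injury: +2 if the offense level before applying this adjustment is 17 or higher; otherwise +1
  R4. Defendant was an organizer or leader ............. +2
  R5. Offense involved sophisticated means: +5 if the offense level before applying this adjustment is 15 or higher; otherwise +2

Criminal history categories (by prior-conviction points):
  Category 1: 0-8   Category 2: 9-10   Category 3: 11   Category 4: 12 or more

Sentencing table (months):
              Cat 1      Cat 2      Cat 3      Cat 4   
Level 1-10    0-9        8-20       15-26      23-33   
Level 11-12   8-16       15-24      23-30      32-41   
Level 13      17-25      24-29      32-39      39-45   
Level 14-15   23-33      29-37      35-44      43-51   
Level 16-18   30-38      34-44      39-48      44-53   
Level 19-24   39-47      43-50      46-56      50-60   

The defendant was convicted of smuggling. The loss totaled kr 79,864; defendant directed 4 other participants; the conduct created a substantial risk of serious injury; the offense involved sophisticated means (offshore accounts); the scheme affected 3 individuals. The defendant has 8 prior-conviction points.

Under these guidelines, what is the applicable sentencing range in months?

Base offense level for smuggling: 14.
R2 applies: 14 + 3 = 17.
R3 applies (level before this adjustment is 17 ≥ 17, so +2): 17 + 2 = 19.
R4 applies: 19 + 2 = 21.
R5 applies (level before this adjustment is 21 ≥ 15, so +5): 21 + 5 = 26.
Level 26 exceeds the maximum of 24; capped at 24.
Final offense level: 24.
Criminal history: 8 prior points → Category 1 (0-8).
Level 24 falls in the 19-24 band.
Grid: Level 19-24 × Category 1 = 39-47 months.

39-47 months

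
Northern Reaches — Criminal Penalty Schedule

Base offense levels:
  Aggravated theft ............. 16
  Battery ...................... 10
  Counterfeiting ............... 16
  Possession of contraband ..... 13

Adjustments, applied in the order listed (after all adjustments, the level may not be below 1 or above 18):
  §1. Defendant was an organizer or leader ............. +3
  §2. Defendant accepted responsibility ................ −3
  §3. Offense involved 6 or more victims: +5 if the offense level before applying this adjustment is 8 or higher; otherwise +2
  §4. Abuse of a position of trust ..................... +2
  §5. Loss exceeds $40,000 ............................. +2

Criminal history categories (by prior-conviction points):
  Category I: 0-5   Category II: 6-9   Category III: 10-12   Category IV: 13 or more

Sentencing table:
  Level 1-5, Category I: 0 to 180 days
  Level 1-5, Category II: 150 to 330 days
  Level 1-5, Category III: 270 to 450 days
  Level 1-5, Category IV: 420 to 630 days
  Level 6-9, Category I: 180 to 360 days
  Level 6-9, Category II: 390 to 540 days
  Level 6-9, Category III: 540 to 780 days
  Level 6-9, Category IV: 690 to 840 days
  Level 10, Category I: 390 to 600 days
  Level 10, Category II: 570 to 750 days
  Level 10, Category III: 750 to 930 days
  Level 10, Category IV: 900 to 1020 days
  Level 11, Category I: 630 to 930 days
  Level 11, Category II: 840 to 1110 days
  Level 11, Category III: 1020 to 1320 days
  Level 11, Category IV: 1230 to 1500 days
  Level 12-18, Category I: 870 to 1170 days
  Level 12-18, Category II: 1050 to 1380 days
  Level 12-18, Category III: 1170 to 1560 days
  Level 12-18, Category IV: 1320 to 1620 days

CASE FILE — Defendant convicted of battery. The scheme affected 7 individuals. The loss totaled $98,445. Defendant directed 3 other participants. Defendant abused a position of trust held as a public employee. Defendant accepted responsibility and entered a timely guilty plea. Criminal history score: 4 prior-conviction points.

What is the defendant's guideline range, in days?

Base offense level for battery: 10.
§1 applies: 10 + 3 = 13.
§2 applies: 13 − 3 = 10.
§3 applies (level before this adjustment is 10 ≥ 8, so +5): 10 + 5 = 15.
§4 applies: 15 + 2 = 17.
§5 applies: 17 + 2 = 19.
Level 19 exceeds the maximum of 18; capped at 18.
Final offense level: 18.
Criminal history: 4 prior points → Category I (0-5).
Level 18 falls in the 12-18 band.
Grid: Level 12-18 × Category I = 870-1170 days.

870-1170 days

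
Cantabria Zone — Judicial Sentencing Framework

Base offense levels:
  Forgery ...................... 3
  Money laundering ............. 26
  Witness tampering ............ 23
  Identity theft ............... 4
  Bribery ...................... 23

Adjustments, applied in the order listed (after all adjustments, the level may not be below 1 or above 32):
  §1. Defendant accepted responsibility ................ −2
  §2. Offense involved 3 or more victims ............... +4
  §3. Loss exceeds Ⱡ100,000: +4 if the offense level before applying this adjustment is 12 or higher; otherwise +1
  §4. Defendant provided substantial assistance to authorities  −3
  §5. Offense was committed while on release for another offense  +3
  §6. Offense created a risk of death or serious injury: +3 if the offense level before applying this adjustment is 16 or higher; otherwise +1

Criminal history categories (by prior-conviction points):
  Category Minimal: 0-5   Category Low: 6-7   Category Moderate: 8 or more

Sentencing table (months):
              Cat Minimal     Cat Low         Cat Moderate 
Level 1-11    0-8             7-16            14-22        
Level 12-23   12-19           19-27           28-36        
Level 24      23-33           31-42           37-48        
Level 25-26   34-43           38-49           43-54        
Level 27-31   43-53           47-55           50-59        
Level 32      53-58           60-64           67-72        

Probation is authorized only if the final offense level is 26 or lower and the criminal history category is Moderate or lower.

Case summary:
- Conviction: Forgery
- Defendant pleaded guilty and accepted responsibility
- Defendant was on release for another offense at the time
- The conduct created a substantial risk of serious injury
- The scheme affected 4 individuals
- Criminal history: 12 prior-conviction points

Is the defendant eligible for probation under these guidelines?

Yes

Base offense level for forgery: 3.
§1 applies: 3 − 2 = 1.
§2 applies: 1 + 4 = 5.
§3 does not apply.
§4 does not apply.
§5 applies: 5 + 3 = 8.
§6 applies (level before this adjustment is 8 < 16, so +1): 8 + 1 = 9.
Final offense level: 9.
Criminal history: 12 prior points → Category Moderate (8+).
Level 9 falls in the 1-11 band.
Grid: Level 1-11 × Category Moderate = 14-22 months.
Probation check: level 9 ≤ 26 and category Moderate ≤ Moderate → eligible.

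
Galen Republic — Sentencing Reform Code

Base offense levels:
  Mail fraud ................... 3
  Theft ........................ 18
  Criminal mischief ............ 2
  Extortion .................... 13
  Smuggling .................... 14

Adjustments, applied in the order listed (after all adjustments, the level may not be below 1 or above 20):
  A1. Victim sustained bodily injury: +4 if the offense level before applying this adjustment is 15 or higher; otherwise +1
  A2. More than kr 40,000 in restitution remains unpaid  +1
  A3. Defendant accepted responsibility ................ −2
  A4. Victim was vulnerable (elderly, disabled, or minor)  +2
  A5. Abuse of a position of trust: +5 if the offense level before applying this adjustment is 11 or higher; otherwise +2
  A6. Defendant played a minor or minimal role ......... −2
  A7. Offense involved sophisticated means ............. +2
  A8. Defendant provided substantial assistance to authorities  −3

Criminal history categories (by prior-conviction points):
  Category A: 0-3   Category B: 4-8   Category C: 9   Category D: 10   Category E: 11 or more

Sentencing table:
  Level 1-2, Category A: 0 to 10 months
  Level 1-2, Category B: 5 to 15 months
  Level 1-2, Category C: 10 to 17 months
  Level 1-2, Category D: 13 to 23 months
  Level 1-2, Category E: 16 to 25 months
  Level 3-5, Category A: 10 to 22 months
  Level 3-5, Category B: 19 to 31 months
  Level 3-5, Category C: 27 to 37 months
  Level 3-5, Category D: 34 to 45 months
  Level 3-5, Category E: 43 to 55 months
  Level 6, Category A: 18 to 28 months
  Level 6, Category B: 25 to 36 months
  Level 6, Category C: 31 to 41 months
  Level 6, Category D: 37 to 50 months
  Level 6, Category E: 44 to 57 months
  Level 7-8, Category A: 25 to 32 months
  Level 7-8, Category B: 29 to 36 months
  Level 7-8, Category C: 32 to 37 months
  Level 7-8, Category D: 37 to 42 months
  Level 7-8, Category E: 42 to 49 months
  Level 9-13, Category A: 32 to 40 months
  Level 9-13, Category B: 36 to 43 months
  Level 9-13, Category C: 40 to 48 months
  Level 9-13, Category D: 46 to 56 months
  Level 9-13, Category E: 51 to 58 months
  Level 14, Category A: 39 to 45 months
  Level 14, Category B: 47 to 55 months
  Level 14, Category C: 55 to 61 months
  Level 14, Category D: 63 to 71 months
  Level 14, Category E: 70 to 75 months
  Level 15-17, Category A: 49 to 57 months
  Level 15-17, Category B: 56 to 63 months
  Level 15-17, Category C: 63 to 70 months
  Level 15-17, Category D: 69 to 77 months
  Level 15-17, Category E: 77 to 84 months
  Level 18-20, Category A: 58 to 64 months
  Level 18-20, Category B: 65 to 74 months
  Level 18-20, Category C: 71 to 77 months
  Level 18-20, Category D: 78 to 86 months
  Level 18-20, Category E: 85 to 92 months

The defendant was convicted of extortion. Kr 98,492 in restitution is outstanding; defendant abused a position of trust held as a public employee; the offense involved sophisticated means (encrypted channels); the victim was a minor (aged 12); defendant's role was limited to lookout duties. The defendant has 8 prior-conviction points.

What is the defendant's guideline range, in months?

65-74 months

Base offense level for extortion: 13.
A1 does not apply.
A2 applies: 13 + 1 = 14.
A4 applies: 14 + 2 = 16.
A5 applies (level before this adjustment is 16 ≥ 11, so +5): 16 + 5 = 21.
A6 applies: 21 − 2 = 19.
A7 applies: 19 + 2 = 21.
A8 does not apply.
Level 21 exceeds the maximum of 20; capped at 20.
Final offense level: 20.
Criminal history: 8 prior points → Category B (4-8).
Level 20 falls in the 18-20 band.
Grid: Level 18-20 × Category B = 65-74 months.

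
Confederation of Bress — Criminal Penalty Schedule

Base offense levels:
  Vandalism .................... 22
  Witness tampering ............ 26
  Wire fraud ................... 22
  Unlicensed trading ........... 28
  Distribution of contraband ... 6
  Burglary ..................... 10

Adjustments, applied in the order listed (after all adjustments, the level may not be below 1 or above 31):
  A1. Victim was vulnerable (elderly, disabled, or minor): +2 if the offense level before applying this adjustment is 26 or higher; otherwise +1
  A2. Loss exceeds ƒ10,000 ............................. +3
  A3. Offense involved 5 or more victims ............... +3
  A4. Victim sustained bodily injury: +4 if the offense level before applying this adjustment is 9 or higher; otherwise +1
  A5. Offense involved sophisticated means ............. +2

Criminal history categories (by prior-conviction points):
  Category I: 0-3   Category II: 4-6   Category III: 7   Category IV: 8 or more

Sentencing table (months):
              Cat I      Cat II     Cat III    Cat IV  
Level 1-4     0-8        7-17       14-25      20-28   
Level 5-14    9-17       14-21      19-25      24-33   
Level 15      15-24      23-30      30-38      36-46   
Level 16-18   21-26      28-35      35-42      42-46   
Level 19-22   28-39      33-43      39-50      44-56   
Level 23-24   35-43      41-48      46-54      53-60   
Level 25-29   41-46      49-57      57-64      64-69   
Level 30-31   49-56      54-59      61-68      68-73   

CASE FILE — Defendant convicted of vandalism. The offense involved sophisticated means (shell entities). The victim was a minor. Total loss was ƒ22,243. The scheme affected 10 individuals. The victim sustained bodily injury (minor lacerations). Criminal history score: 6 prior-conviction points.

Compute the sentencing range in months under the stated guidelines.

Base offense level for vandalism: 22.
A1 applies (level before this adjustment is 22 < 26, so +1): 22 + 1 = 23.
A2 applies: 23 + 3 = 26.
A3 applies: 26 + 3 = 29.
A4 applies (level before this adjustment is 29 ≥ 9, so +4): 29 + 4 = 33.
A5 applies: 33 + 2 = 35.
Level 35 exceeds the maximum of 31; capped at 31.
Final offense level: 31.
Criminal history: 6 prior points → Category II (4-6).
Level 31 falls in the 30-31 band.
Grid: Level 30-31 × Category II = 54-59 months.

54-59 months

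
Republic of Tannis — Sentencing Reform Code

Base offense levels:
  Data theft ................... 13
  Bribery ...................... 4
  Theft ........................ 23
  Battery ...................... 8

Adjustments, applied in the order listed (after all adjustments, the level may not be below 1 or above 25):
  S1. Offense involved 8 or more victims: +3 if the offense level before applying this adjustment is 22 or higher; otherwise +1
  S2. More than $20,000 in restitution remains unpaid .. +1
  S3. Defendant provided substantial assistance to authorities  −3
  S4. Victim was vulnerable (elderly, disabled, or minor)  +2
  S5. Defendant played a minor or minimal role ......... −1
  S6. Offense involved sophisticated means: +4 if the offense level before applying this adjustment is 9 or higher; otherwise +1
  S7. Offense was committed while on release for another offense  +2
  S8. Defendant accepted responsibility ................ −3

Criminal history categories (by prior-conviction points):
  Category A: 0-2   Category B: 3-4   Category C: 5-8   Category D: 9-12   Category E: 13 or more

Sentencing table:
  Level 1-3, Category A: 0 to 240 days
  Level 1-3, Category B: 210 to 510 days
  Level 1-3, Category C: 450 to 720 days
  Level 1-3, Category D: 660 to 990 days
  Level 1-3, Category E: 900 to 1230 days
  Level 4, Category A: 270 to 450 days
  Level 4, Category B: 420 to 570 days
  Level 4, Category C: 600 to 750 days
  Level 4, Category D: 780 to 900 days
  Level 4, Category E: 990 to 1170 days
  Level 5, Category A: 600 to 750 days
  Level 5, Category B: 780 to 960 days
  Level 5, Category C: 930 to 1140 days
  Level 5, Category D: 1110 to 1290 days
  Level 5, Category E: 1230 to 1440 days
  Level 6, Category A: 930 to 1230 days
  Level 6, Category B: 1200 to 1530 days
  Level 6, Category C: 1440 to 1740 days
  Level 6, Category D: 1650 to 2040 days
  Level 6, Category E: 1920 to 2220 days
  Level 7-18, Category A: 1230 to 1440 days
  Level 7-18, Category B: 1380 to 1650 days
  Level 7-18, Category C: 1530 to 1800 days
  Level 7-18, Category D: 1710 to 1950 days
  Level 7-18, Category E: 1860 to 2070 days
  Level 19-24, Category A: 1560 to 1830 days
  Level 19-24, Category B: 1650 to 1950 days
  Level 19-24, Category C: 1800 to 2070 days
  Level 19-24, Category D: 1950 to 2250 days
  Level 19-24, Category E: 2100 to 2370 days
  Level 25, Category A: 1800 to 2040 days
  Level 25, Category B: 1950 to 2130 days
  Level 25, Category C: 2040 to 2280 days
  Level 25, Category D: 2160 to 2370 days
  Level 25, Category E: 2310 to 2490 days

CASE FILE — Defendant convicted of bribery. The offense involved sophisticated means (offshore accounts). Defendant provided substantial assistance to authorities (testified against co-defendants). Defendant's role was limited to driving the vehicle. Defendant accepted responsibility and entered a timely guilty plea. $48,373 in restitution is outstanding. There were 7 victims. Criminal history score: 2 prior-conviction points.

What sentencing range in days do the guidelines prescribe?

0-240 days

Base offense level for bribery: 4.
S2 applies: 4 + 1 = 5.
S3 applies: 5 − 3 = 2.
S5 applies: 2 − 1 = 1.
S6 applies (level before this adjustment is 1 < 9, so +1): 1 + 1 = 2.
S7 does not apply.
S8 applies: 2 − 3 = -1.
Level -1 is below the minimum of 1; floored at 1.
Final offense level: 1.
Criminal history: 2 prior points → Category A (0-2).
Level 1 falls in the 1-3 band.
Grid: Level 1-3 × Category A = 0-240 days.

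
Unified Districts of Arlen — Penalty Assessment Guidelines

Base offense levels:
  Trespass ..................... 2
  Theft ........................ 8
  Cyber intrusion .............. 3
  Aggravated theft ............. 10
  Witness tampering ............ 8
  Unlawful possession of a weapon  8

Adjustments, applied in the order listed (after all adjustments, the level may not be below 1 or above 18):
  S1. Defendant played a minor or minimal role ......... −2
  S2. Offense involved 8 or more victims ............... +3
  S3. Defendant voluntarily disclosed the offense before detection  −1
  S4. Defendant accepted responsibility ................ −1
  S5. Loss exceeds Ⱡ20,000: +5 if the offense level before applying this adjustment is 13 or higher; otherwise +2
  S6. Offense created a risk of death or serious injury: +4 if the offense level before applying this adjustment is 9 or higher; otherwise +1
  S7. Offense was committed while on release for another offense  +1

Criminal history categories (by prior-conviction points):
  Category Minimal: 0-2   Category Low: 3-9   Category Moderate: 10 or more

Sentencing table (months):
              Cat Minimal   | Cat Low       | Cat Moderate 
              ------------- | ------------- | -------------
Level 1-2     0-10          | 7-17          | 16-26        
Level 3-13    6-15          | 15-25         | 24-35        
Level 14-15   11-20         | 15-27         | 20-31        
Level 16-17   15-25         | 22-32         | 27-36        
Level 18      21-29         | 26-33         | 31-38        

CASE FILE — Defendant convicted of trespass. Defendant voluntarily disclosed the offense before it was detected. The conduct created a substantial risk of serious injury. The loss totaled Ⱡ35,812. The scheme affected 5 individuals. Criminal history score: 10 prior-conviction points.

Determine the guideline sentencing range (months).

Base offense level for trespass: 2.
S2 does not apply.
S3 applies: 2 − 1 = 1.
S4 does not apply.
S5 applies (level before this adjustment is 1 < 13, so +2): 1 + 2 = 3.
S6 applies (level before this adjustment is 3 < 9, so +1): 3 + 1 = 4.
Final offense level: 4.
Criminal history: 10 prior points → Category Moderate (10+).
Level 4 falls in the 3-13 band.
Grid: Level 3-13 × Category Moderate = 24-35 months.

24-35 months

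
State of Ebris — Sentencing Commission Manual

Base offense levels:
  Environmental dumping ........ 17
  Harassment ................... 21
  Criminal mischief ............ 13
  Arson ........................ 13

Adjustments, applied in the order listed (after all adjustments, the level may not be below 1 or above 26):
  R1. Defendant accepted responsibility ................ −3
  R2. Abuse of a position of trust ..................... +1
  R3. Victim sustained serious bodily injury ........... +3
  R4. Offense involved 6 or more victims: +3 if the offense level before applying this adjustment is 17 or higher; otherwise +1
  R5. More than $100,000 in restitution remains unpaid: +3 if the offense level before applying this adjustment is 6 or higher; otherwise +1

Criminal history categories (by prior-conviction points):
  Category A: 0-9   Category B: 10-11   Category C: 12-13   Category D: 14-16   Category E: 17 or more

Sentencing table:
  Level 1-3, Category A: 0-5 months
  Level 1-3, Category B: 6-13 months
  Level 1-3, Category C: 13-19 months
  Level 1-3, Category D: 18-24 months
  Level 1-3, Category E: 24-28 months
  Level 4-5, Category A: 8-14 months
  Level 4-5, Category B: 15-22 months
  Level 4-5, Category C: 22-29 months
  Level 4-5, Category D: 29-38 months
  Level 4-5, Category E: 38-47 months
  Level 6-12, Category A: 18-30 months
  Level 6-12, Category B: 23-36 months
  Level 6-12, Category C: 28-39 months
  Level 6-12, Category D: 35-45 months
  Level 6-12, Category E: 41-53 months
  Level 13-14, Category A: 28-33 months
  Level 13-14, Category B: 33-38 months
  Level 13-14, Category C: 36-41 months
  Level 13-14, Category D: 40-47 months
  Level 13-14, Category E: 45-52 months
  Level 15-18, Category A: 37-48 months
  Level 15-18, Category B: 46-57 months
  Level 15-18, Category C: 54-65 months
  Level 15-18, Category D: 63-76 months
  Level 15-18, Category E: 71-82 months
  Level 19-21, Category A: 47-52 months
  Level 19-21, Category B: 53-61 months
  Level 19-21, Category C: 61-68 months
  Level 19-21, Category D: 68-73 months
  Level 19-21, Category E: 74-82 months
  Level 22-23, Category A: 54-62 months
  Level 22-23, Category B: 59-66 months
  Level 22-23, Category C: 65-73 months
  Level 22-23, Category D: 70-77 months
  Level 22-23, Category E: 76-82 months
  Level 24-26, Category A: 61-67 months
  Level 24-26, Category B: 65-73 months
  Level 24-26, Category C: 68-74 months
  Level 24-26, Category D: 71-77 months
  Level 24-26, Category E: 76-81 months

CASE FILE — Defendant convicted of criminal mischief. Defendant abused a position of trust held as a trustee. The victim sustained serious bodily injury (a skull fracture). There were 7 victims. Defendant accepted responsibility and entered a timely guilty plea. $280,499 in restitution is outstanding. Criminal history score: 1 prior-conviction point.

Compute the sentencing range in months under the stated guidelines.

Base offense level for criminal mischief: 13.
R1 applies: 13 − 3 = 10.
R2 applies: 10 + 1 = 11.
R3 applies: 11 + 3 = 14.
R4 applies (level before this adjustment is 14 < 17, so +1): 14 + 1 = 15.
R5 applies (level before this adjustment is 15 ≥ 6, so +3): 15 + 3 = 18.
Final offense level: 18.
Criminal history: 1 prior point → Category A (0-9).
Level 18 falls in the 15-18 band.
Grid: Level 15-18 × Category A = 37-48 months.

37-48 months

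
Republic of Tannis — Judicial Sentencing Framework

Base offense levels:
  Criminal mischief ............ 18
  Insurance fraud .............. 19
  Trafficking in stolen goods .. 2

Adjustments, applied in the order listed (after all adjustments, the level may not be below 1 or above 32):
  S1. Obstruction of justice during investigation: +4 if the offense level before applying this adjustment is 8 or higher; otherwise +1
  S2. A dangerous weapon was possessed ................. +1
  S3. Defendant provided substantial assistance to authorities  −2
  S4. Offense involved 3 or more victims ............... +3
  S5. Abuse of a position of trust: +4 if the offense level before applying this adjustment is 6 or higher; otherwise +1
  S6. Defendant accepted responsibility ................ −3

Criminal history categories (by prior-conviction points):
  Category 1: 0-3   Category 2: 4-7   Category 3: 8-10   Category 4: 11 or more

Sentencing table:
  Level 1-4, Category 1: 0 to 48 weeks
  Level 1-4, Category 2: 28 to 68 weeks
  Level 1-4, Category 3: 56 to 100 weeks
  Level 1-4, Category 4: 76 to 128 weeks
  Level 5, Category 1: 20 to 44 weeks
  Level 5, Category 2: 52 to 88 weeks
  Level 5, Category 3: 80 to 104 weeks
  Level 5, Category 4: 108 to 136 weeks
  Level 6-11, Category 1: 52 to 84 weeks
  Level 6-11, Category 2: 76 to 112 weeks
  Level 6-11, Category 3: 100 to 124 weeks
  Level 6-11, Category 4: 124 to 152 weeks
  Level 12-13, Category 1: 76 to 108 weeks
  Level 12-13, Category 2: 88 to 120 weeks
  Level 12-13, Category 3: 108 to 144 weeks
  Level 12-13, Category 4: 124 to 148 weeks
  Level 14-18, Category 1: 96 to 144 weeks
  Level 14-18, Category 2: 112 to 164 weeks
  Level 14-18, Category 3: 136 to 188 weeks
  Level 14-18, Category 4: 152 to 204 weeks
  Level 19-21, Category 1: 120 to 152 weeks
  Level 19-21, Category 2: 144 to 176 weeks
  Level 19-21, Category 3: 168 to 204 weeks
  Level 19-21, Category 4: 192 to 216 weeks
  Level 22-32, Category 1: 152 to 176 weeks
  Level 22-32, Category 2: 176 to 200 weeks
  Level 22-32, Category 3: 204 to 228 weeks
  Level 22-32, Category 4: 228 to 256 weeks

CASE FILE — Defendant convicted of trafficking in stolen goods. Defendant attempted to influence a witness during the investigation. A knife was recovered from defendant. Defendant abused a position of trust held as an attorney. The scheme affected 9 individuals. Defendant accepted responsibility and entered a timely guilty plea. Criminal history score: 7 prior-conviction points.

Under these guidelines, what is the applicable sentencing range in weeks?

76-112 weeks

Base offense level for trafficking in stolen goods: 2.
S1 applies (level before this adjustment is 2 < 8, so +1): 2 + 1 = 3.
S2 applies: 3 + 1 = 4.
S4 applies: 4 + 3 = 7.
S5 applies (level before this adjustment is 7 ≥ 6, so +4): 7 + 4 = 11.
S6 applies: 11 − 3 = 8.
Final offense level: 8.
Criminal history: 7 prior points → Category 2 (4-7).
Level 8 falls in the 6-11 band.
Grid: Level 6-11 × Category 2 = 76-112 weeks.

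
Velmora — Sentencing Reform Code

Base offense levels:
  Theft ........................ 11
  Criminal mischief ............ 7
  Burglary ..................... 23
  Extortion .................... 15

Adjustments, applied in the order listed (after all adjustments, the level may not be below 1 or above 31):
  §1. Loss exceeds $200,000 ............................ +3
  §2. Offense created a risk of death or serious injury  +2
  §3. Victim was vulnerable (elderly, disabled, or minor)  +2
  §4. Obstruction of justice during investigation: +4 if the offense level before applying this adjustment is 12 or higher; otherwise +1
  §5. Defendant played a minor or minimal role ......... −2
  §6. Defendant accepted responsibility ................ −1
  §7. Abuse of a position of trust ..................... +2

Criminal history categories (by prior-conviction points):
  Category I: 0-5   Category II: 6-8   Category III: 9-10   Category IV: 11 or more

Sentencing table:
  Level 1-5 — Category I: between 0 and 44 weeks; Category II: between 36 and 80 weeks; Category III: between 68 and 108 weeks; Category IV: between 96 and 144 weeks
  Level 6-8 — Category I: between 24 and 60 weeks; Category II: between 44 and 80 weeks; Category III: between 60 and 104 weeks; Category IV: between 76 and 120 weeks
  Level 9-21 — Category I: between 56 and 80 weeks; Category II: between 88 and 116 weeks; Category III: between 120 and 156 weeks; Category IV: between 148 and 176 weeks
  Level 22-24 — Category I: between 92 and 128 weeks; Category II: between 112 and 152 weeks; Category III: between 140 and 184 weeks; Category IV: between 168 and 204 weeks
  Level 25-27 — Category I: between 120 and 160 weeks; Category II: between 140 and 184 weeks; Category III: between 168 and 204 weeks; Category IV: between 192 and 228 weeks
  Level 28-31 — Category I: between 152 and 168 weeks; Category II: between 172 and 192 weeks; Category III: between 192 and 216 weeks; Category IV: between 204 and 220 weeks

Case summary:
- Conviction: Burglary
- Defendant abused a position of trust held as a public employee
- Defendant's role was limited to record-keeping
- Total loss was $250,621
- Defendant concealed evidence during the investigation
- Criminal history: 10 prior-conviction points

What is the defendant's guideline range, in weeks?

Base offense level for burglary: 23.
§1 applies: 23 + 3 = 26.
§3 does not apply.
§4 applies (level before this adjustment is 26 ≥ 12, so +4): 26 + 4 = 30.
§5 applies: 30 − 2 = 28.
§6 does not apply.
§7 applies: 28 + 2 = 30.
Final offense level: 30.
Criminal history: 10 prior points → Category III (9-10).
Level 30 falls in the 28-31 band.
Grid: Level 28-31 × Category III = 192-216 weeks.

192-216 weeks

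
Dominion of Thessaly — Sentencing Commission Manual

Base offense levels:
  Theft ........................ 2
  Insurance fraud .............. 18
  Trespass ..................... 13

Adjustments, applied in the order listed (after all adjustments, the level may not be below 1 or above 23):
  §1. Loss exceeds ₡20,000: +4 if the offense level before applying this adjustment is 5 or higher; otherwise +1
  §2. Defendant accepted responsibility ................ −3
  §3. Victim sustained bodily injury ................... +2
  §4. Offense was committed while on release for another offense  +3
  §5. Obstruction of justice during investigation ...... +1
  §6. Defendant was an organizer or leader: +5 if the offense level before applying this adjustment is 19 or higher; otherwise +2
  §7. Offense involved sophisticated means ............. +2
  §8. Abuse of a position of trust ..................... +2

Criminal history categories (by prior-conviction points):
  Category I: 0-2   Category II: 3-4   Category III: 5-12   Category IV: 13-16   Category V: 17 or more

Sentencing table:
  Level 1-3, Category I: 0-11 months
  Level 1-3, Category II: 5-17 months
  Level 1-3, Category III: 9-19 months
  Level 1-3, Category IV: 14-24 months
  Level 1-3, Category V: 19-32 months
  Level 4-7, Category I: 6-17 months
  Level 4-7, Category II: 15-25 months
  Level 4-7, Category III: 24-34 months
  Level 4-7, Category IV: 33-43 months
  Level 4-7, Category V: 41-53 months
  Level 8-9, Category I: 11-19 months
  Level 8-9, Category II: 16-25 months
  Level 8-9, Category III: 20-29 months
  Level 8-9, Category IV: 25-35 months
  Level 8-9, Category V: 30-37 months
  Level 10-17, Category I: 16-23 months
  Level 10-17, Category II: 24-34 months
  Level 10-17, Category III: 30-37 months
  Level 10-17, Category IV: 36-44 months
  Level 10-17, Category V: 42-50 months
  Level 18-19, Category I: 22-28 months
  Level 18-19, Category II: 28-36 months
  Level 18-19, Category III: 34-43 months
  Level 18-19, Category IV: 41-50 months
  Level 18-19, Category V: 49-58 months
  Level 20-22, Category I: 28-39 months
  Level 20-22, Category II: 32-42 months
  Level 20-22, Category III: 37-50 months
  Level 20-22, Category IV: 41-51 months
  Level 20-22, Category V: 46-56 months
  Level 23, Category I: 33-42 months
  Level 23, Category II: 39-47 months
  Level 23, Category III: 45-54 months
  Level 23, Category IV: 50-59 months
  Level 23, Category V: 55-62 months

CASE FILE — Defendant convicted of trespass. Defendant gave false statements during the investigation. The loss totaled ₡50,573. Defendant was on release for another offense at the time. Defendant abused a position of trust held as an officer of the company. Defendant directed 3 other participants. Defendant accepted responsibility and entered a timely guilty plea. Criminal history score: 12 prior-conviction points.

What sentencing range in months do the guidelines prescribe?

37-50 months

Base offense level for trespass: 13.
§1 applies (level before this adjustment is 13 ≥ 5, so +4): 13 + 4 = 17.
§2 applies: 17 − 3 = 14.
§4 applies: 14 + 3 = 17.
§5 applies: 17 + 1 = 18.
§6 applies (level before this adjustment is 18 < 19, so +2): 18 + 2 = 20.
§8 applies: 20 + 2 = 22.
Final offense level: 22.
Criminal history: 12 prior points → Category III (5-12).
Level 22 falls in the 20-22 band.
Grid: Level 20-22 × Category III = 37-50 months.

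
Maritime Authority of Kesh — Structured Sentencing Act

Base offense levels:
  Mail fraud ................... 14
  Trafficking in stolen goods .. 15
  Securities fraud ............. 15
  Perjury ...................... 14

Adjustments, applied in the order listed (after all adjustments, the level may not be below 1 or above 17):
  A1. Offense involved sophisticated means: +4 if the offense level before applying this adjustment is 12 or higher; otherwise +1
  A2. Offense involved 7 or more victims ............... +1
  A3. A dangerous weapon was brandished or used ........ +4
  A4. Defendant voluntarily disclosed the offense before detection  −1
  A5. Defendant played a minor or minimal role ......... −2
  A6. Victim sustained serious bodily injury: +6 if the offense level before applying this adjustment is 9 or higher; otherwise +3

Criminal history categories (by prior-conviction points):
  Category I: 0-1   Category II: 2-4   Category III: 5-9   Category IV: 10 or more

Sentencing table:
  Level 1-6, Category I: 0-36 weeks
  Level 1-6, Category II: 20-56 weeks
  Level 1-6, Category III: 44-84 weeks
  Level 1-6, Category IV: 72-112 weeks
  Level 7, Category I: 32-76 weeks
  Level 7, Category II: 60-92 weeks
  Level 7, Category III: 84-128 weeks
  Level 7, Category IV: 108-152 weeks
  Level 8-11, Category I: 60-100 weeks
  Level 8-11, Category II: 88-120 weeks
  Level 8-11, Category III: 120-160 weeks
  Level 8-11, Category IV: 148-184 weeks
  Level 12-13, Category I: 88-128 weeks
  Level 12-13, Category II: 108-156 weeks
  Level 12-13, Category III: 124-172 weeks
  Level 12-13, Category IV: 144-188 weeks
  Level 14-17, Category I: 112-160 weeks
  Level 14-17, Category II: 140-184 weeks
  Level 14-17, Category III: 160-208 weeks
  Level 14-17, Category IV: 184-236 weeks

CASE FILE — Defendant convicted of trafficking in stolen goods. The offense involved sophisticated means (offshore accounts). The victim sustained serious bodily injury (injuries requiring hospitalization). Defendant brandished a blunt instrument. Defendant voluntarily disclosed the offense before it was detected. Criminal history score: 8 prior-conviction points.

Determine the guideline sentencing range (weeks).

Base offense level for trafficking in stolen goods: 15.
A1 applies (level before this adjustment is 15 ≥ 12, so +4): 15 + 4 = 19.
A2 does not apply.
A3 applies: 19 + 4 = 23.
A4 applies: 23 − 1 = 22.
A6 applies (level before this adjustment is 22 ≥ 9, so +6): 22 + 6 = 28.
Level 28 exceeds the maximum of 17; capped at 17.
Final offense level: 17.
Criminal history: 8 prior points → Category III (5-9).
Level 17 falls in the 14-17 band.
Grid: Level 14-17 × Category III = 160-208 weeks.

160-208 weeks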